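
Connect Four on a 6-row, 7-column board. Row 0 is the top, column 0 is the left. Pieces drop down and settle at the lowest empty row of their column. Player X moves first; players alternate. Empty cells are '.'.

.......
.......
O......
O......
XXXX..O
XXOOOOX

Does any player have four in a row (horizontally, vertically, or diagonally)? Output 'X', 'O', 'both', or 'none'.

both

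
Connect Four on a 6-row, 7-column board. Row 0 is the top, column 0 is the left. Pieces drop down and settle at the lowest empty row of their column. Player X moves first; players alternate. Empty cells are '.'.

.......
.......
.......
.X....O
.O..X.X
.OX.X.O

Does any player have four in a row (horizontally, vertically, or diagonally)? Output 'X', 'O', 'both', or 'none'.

none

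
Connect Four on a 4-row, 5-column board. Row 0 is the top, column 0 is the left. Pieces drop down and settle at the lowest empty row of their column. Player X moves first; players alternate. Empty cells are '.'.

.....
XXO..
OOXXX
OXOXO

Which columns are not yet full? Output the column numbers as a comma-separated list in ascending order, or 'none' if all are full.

Answer: 0,1,2,3,4

Derivation:
col 0: top cell = '.' → open
col 1: top cell = '.' → open
col 2: top cell = '.' → open
col 3: top cell = '.' → open
col 4: top cell = '.' → open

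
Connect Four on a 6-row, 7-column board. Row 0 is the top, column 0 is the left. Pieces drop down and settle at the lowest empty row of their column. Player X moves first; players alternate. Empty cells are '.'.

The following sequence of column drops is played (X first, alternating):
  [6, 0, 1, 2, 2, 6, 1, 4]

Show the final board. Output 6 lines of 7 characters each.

Move 1: X drops in col 6, lands at row 5
Move 2: O drops in col 0, lands at row 5
Move 3: X drops in col 1, lands at row 5
Move 4: O drops in col 2, lands at row 5
Move 5: X drops in col 2, lands at row 4
Move 6: O drops in col 6, lands at row 4
Move 7: X drops in col 1, lands at row 4
Move 8: O drops in col 4, lands at row 5

Answer: .......
.......
.......
.......
.XX...O
OXO.O.X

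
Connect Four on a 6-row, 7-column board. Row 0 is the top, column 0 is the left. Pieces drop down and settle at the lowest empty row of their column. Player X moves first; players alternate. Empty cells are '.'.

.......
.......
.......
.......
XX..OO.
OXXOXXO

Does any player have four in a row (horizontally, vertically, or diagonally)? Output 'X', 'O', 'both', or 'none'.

none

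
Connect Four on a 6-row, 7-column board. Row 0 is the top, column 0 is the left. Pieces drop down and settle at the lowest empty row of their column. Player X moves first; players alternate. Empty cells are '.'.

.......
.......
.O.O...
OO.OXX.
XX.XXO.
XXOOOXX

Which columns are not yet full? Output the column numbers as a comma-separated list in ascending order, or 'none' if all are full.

Answer: 0,1,2,3,4,5,6

Derivation:
col 0: top cell = '.' → open
col 1: top cell = '.' → open
col 2: top cell = '.' → open
col 3: top cell = '.' → open
col 4: top cell = '.' → open
col 5: top cell = '.' → open
col 6: top cell = '.' → open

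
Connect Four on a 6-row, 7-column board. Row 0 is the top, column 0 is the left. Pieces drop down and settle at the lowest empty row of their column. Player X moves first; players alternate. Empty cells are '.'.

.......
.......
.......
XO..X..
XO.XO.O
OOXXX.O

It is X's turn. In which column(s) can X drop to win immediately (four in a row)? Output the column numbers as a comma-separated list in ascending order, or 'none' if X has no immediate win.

Answer: 5

Derivation:
col 0: drop X → no win
col 1: drop X → no win
col 2: drop X → no win
col 3: drop X → no win
col 4: drop X → no win
col 5: drop X → WIN!
col 6: drop X → no win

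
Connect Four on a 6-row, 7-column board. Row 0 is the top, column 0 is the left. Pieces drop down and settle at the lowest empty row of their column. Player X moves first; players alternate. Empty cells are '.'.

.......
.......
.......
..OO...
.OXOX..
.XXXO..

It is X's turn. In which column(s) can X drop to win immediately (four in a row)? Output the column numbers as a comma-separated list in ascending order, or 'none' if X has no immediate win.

Answer: 0

Derivation:
col 0: drop X → WIN!
col 1: drop X → no win
col 2: drop X → no win
col 3: drop X → no win
col 4: drop X → no win
col 5: drop X → no win
col 6: drop X → no win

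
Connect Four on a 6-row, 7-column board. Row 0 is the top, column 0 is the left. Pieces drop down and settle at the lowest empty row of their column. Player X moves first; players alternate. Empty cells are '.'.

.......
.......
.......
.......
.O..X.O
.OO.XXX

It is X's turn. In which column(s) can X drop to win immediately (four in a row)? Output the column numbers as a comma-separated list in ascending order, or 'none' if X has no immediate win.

col 0: drop X → no win
col 1: drop X → no win
col 2: drop X → no win
col 3: drop X → WIN!
col 4: drop X → no win
col 5: drop X → no win
col 6: drop X → no win

Answer: 3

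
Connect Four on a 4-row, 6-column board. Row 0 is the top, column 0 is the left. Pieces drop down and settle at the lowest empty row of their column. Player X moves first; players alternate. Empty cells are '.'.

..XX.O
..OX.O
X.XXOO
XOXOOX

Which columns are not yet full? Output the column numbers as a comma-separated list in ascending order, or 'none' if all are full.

Answer: 0,1,4

Derivation:
col 0: top cell = '.' → open
col 1: top cell = '.' → open
col 2: top cell = 'X' → FULL
col 3: top cell = 'X' → FULL
col 4: top cell = '.' → open
col 5: top cell = 'O' → FULL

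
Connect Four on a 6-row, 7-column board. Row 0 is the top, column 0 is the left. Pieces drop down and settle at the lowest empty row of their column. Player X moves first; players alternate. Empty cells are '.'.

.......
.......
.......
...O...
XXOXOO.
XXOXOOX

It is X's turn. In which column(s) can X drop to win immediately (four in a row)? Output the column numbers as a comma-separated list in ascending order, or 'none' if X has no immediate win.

col 0: drop X → no win
col 1: drop X → no win
col 2: drop X → no win
col 3: drop X → no win
col 4: drop X → no win
col 5: drop X → no win
col 6: drop X → no win

Answer: none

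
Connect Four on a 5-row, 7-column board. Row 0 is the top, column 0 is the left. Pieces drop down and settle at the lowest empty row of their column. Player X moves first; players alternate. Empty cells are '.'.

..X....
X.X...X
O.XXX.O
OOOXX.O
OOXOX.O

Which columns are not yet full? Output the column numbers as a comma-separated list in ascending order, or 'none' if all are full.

Answer: 0,1,3,4,5,6

Derivation:
col 0: top cell = '.' → open
col 1: top cell = '.' → open
col 2: top cell = 'X' → FULL
col 3: top cell = '.' → open
col 4: top cell = '.' → open
col 5: top cell = '.' → open
col 6: top cell = '.' → open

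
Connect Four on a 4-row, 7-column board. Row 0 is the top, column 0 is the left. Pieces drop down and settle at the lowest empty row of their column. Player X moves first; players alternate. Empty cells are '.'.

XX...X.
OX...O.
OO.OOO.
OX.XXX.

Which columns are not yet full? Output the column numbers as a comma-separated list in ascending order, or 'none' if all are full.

Answer: 2,3,4,6

Derivation:
col 0: top cell = 'X' → FULL
col 1: top cell = 'X' → FULL
col 2: top cell = '.' → open
col 3: top cell = '.' → open
col 4: top cell = '.' → open
col 5: top cell = 'X' → FULL
col 6: top cell = '.' → open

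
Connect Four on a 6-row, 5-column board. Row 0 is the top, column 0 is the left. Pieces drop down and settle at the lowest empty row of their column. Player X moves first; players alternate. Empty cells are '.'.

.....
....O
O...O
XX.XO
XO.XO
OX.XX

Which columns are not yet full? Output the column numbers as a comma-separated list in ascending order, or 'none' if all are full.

col 0: top cell = '.' → open
col 1: top cell = '.' → open
col 2: top cell = '.' → open
col 3: top cell = '.' → open
col 4: top cell = '.' → open

Answer: 0,1,2,3,4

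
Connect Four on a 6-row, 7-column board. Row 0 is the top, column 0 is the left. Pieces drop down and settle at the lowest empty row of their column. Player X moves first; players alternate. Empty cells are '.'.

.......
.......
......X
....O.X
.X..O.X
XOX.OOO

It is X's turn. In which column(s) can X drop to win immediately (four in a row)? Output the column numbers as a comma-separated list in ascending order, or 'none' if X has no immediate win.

Answer: 6

Derivation:
col 0: drop X → no win
col 1: drop X → no win
col 2: drop X → no win
col 3: drop X → no win
col 4: drop X → no win
col 5: drop X → no win
col 6: drop X → WIN!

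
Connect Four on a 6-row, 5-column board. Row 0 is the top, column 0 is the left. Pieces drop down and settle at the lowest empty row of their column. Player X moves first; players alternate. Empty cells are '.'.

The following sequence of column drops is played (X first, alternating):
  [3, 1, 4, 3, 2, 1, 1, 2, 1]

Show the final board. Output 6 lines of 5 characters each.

Answer: .....
.....
.X...
.X...
.OOO.
.OXXX

Derivation:
Move 1: X drops in col 3, lands at row 5
Move 2: O drops in col 1, lands at row 5
Move 3: X drops in col 4, lands at row 5
Move 4: O drops in col 3, lands at row 4
Move 5: X drops in col 2, lands at row 5
Move 6: O drops in col 1, lands at row 4
Move 7: X drops in col 1, lands at row 3
Move 8: O drops in col 2, lands at row 4
Move 9: X drops in col 1, lands at row 2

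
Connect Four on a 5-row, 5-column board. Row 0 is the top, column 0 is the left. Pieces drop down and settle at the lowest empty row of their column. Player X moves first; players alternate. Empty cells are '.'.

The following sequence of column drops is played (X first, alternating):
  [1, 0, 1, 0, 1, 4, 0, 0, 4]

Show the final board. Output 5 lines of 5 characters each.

Answer: .....
O....
XX...
OX..X
OX..O

Derivation:
Move 1: X drops in col 1, lands at row 4
Move 2: O drops in col 0, lands at row 4
Move 3: X drops in col 1, lands at row 3
Move 4: O drops in col 0, lands at row 3
Move 5: X drops in col 1, lands at row 2
Move 6: O drops in col 4, lands at row 4
Move 7: X drops in col 0, lands at row 2
Move 8: O drops in col 0, lands at row 1
Move 9: X drops in col 4, lands at row 3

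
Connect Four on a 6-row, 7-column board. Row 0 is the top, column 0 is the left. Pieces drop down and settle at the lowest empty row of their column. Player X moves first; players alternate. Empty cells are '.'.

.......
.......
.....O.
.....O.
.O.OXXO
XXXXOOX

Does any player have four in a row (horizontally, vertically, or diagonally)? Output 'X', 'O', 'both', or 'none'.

X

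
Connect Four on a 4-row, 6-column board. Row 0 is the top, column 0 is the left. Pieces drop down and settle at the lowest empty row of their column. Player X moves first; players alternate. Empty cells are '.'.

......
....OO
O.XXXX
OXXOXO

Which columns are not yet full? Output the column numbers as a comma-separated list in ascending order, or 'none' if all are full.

Answer: 0,1,2,3,4,5

Derivation:
col 0: top cell = '.' → open
col 1: top cell = '.' → open
col 2: top cell = '.' → open
col 3: top cell = '.' → open
col 4: top cell = '.' → open
col 5: top cell = '.' → open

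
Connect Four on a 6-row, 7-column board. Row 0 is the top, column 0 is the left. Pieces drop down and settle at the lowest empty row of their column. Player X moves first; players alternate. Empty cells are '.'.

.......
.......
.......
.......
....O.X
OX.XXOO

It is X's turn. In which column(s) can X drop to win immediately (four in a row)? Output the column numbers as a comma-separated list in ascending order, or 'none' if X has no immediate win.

Answer: 2

Derivation:
col 0: drop X → no win
col 1: drop X → no win
col 2: drop X → WIN!
col 3: drop X → no win
col 4: drop X → no win
col 5: drop X → no win
col 6: drop X → no win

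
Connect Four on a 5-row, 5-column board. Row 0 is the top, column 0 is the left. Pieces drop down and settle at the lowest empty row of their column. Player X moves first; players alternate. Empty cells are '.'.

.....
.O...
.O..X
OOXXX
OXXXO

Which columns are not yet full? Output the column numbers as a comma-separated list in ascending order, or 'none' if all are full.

Answer: 0,1,2,3,4

Derivation:
col 0: top cell = '.' → open
col 1: top cell = '.' → open
col 2: top cell = '.' → open
col 3: top cell = '.' → open
col 4: top cell = '.' → open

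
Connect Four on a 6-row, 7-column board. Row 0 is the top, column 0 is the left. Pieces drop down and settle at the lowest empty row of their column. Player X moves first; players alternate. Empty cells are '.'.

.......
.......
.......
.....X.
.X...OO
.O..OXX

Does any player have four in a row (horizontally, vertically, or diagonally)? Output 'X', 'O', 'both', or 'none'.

none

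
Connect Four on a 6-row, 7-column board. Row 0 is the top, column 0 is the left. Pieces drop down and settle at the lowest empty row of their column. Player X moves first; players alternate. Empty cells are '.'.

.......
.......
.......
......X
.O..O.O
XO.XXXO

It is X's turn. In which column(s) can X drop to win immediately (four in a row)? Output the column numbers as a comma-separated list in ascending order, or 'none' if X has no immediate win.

col 0: drop X → no win
col 1: drop X → no win
col 2: drop X → WIN!
col 3: drop X → no win
col 4: drop X → no win
col 5: drop X → no win
col 6: drop X → no win

Answer: 2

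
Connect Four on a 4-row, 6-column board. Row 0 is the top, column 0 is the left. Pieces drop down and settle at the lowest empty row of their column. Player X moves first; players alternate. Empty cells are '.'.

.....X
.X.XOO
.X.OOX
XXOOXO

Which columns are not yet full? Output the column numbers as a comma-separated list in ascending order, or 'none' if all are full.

Answer: 0,1,2,3,4

Derivation:
col 0: top cell = '.' → open
col 1: top cell = '.' → open
col 2: top cell = '.' → open
col 3: top cell = '.' → open
col 4: top cell = '.' → open
col 5: top cell = 'X' → FULL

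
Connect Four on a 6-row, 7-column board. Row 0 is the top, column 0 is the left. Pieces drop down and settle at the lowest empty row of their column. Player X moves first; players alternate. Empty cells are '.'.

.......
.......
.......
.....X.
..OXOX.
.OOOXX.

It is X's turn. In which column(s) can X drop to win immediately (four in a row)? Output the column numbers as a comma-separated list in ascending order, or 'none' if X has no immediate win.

col 0: drop X → no win
col 1: drop X → no win
col 2: drop X → no win
col 3: drop X → no win
col 4: drop X → no win
col 5: drop X → WIN!
col 6: drop X → no win

Answer: 5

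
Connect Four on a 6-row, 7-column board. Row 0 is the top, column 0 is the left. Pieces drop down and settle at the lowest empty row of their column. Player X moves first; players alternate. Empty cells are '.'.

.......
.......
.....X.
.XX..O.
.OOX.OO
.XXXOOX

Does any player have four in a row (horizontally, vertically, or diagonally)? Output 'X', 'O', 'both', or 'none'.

none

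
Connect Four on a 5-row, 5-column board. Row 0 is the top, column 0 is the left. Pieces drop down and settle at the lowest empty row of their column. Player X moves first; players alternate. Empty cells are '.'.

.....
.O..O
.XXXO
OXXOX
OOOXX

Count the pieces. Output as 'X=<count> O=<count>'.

X=8 O=8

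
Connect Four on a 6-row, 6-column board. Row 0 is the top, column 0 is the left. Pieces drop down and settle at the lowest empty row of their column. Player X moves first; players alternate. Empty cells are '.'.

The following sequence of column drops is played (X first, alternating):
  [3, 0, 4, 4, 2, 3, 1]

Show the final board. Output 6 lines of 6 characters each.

Answer: ......
......
......
......
...OO.
OXXXX.

Derivation:
Move 1: X drops in col 3, lands at row 5
Move 2: O drops in col 0, lands at row 5
Move 3: X drops in col 4, lands at row 5
Move 4: O drops in col 4, lands at row 4
Move 5: X drops in col 2, lands at row 5
Move 6: O drops in col 3, lands at row 4
Move 7: X drops in col 1, lands at row 5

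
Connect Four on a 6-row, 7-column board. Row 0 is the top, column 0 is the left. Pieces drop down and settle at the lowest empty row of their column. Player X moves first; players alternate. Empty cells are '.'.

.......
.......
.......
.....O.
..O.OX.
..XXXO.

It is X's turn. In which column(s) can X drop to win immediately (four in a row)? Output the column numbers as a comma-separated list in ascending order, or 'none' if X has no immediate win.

col 0: drop X → no win
col 1: drop X → WIN!
col 2: drop X → no win
col 3: drop X → no win
col 4: drop X → no win
col 5: drop X → no win
col 6: drop X → no win

Answer: 1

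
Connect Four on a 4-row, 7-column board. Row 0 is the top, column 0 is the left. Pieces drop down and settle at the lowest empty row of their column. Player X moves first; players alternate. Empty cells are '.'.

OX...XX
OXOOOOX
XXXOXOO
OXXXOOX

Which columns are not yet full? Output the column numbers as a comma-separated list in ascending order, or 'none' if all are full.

Answer: 2,3,4

Derivation:
col 0: top cell = 'O' → FULL
col 1: top cell = 'X' → FULL
col 2: top cell = '.' → open
col 3: top cell = '.' → open
col 4: top cell = '.' → open
col 5: top cell = 'X' → FULL
col 6: top cell = 'X' → FULL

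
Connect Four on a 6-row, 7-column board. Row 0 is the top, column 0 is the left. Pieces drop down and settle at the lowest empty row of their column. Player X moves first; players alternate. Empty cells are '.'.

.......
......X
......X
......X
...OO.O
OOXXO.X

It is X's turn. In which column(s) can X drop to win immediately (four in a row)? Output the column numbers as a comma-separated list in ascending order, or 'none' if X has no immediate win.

col 0: drop X → no win
col 1: drop X → no win
col 2: drop X → no win
col 3: drop X → no win
col 4: drop X → no win
col 5: drop X → no win
col 6: drop X → WIN!

Answer: 6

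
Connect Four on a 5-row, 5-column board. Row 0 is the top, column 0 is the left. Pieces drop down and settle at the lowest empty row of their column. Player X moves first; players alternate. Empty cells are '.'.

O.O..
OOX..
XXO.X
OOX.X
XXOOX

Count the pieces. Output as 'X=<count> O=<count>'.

X=9 O=9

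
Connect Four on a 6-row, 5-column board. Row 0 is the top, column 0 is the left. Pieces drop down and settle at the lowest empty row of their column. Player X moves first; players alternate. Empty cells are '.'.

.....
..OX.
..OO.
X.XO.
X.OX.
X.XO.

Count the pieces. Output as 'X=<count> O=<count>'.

X=7 O=6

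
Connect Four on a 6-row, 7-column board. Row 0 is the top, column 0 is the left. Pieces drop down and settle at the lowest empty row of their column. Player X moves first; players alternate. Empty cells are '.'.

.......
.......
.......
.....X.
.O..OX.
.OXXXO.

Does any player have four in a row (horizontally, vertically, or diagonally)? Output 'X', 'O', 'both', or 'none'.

none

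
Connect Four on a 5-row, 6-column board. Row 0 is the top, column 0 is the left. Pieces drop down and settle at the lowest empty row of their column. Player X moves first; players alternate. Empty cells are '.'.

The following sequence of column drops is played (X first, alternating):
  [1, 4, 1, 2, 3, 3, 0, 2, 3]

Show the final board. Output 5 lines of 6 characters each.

Answer: ......
......
...X..
.XOO..
XXOXO.

Derivation:
Move 1: X drops in col 1, lands at row 4
Move 2: O drops in col 4, lands at row 4
Move 3: X drops in col 1, lands at row 3
Move 4: O drops in col 2, lands at row 4
Move 5: X drops in col 3, lands at row 4
Move 6: O drops in col 3, lands at row 3
Move 7: X drops in col 0, lands at row 4
Move 8: O drops in col 2, lands at row 3
Move 9: X drops in col 3, lands at row 2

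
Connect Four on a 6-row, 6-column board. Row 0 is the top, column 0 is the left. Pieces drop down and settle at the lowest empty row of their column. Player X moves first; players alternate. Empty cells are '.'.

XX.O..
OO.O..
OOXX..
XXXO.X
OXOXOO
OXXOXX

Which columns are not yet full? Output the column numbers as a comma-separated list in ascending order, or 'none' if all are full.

Answer: 2,4,5

Derivation:
col 0: top cell = 'X' → FULL
col 1: top cell = 'X' → FULL
col 2: top cell = '.' → open
col 3: top cell = 'O' → FULL
col 4: top cell = '.' → open
col 5: top cell = '.' → open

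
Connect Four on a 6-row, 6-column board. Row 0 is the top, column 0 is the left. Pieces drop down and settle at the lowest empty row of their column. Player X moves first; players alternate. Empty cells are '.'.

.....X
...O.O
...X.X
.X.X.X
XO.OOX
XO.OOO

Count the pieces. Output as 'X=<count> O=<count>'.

X=9 O=9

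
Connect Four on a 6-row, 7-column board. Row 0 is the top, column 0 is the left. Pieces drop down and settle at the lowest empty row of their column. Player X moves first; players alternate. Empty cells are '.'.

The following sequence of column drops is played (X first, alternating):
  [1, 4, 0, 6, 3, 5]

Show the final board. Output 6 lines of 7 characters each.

Move 1: X drops in col 1, lands at row 5
Move 2: O drops in col 4, lands at row 5
Move 3: X drops in col 0, lands at row 5
Move 4: O drops in col 6, lands at row 5
Move 5: X drops in col 3, lands at row 5
Move 6: O drops in col 5, lands at row 5

Answer: .......
.......
.......
.......
.......
XX.XOOO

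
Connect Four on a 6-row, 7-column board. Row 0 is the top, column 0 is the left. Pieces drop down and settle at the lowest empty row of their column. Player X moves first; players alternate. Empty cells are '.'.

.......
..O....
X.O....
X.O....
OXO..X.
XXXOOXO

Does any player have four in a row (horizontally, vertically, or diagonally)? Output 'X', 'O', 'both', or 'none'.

O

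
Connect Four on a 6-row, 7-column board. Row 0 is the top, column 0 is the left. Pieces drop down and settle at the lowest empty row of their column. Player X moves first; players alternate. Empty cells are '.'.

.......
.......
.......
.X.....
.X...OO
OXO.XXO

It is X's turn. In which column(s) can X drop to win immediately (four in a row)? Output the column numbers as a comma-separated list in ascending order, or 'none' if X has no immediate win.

Answer: 1

Derivation:
col 0: drop X → no win
col 1: drop X → WIN!
col 2: drop X → no win
col 3: drop X → no win
col 4: drop X → no win
col 5: drop X → no win
col 6: drop X → no win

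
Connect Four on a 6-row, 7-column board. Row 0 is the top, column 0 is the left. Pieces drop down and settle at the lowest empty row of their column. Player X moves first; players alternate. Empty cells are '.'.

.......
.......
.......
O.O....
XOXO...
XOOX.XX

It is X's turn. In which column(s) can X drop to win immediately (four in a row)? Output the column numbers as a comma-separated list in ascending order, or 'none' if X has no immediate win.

Answer: 4

Derivation:
col 0: drop X → no win
col 1: drop X → no win
col 2: drop X → no win
col 3: drop X → no win
col 4: drop X → WIN!
col 5: drop X → no win
col 6: drop X → no win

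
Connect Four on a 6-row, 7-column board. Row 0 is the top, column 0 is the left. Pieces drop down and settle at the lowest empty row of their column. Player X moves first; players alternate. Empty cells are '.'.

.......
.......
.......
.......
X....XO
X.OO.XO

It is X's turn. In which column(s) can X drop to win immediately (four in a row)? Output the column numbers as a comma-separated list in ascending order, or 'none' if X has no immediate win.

col 0: drop X → no win
col 1: drop X → no win
col 2: drop X → no win
col 3: drop X → no win
col 4: drop X → no win
col 5: drop X → no win
col 6: drop X → no win

Answer: none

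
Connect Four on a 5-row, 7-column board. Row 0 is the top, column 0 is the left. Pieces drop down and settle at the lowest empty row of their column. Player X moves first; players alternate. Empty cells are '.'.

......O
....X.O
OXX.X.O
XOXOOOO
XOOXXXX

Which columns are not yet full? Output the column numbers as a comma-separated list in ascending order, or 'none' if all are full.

col 0: top cell = '.' → open
col 1: top cell = '.' → open
col 2: top cell = '.' → open
col 3: top cell = '.' → open
col 4: top cell = '.' → open
col 5: top cell = '.' → open
col 6: top cell = 'O' → FULL

Answer: 0,1,2,3,4,5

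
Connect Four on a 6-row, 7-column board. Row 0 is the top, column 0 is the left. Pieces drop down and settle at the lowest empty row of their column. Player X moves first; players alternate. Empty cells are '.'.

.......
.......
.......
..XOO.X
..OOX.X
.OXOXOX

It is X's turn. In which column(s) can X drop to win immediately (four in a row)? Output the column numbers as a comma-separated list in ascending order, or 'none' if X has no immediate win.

Answer: 6

Derivation:
col 0: drop X → no win
col 1: drop X → no win
col 2: drop X → no win
col 3: drop X → no win
col 4: drop X → no win
col 5: drop X → no win
col 6: drop X → WIN!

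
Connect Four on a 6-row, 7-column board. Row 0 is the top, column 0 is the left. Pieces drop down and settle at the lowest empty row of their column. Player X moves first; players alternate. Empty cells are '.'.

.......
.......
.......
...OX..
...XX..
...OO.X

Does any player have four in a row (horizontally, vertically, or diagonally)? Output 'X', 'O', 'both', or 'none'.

none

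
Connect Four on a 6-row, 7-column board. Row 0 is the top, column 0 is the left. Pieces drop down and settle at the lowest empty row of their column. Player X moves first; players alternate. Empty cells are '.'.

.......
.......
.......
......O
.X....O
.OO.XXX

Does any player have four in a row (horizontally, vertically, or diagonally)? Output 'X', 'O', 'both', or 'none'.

none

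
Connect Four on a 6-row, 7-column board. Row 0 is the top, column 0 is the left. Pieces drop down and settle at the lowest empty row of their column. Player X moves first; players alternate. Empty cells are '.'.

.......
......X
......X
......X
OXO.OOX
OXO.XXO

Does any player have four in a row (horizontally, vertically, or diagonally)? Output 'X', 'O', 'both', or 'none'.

X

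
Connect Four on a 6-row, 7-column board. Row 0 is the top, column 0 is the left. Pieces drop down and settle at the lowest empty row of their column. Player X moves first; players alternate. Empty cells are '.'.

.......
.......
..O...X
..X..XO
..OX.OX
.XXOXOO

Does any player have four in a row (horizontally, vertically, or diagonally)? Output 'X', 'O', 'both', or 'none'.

none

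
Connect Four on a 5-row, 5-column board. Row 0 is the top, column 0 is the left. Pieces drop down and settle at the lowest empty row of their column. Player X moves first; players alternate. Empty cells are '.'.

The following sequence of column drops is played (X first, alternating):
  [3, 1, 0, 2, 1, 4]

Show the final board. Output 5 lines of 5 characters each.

Answer: .....
.....
.....
.X...
XOOXO

Derivation:
Move 1: X drops in col 3, lands at row 4
Move 2: O drops in col 1, lands at row 4
Move 3: X drops in col 0, lands at row 4
Move 4: O drops in col 2, lands at row 4
Move 5: X drops in col 1, lands at row 3
Move 6: O drops in col 4, lands at row 4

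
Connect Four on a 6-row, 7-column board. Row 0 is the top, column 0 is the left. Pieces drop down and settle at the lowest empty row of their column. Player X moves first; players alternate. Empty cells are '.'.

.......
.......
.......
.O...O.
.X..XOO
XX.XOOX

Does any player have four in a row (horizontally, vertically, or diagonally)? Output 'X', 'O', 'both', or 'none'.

none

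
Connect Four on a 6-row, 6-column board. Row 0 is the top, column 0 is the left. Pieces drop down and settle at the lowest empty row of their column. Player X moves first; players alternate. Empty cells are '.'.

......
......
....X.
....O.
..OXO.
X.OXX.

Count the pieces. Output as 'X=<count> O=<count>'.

X=5 O=4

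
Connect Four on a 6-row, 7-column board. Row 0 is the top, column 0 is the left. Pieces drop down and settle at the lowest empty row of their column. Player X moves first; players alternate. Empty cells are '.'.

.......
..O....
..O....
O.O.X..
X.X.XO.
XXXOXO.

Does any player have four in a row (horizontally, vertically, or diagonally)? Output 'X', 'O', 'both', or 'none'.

none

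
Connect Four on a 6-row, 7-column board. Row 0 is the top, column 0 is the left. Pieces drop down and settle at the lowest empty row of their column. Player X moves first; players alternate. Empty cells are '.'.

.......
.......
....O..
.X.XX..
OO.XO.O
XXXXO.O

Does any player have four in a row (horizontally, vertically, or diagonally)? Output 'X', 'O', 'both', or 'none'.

X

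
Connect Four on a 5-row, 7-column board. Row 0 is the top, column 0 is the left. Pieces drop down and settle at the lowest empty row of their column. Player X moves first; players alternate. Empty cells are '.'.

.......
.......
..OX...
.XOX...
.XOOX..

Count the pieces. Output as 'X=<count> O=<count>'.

X=5 O=4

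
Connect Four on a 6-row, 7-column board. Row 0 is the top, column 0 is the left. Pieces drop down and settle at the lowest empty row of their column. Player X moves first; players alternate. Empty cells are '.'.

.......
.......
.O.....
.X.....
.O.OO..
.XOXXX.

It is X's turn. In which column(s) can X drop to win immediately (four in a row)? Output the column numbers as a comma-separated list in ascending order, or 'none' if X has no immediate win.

Answer: 6

Derivation:
col 0: drop X → no win
col 1: drop X → no win
col 2: drop X → no win
col 3: drop X → no win
col 4: drop X → no win
col 5: drop X → no win
col 6: drop X → WIN!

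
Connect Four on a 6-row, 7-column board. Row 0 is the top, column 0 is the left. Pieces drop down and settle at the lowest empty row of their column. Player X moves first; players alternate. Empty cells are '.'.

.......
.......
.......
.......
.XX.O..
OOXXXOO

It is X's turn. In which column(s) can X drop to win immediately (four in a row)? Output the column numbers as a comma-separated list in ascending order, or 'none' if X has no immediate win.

Answer: none

Derivation:
col 0: drop X → no win
col 1: drop X → no win
col 2: drop X → no win
col 3: drop X → no win
col 4: drop X → no win
col 5: drop X → no win
col 6: drop X → no win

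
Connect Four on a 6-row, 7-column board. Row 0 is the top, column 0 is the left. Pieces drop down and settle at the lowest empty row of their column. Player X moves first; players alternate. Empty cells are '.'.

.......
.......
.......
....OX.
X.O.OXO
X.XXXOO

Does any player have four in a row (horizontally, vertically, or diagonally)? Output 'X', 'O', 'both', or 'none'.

none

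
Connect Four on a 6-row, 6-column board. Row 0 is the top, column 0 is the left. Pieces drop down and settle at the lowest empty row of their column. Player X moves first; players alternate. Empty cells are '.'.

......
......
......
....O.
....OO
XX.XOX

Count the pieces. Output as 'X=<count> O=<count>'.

X=4 O=4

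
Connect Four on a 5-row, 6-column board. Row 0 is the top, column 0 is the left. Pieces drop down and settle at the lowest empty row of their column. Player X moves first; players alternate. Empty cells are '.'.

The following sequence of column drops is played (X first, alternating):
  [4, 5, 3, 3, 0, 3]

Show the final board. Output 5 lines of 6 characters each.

Answer: ......
......
...O..
...O..
X..XXO

Derivation:
Move 1: X drops in col 4, lands at row 4
Move 2: O drops in col 5, lands at row 4
Move 3: X drops in col 3, lands at row 4
Move 4: O drops in col 3, lands at row 3
Move 5: X drops in col 0, lands at row 4
Move 6: O drops in col 3, lands at row 2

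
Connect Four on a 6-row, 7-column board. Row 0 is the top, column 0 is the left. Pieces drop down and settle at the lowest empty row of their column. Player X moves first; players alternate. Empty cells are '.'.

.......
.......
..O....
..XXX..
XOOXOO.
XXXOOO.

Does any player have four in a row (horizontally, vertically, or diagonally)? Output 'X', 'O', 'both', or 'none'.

none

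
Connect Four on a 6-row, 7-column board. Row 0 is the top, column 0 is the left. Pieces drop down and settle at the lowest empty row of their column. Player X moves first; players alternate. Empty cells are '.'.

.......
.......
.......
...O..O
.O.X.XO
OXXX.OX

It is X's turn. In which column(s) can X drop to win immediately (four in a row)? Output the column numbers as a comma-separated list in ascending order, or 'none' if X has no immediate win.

col 0: drop X → no win
col 1: drop X → no win
col 2: drop X → no win
col 3: drop X → no win
col 4: drop X → WIN!
col 5: drop X → no win
col 6: drop X → no win

Answer: 4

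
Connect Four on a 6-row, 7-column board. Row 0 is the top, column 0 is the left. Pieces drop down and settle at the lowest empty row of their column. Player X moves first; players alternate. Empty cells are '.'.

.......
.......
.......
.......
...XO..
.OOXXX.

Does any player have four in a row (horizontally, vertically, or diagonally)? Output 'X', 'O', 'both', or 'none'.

none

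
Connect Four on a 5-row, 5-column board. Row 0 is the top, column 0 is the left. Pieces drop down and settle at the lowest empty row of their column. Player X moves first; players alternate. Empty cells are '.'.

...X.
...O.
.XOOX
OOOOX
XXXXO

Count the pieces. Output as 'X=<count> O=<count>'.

X=8 O=8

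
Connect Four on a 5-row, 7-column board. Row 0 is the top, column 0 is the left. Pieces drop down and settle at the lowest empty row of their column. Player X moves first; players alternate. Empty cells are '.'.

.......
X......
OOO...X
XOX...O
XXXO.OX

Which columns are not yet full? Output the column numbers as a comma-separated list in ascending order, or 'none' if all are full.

col 0: top cell = '.' → open
col 1: top cell = '.' → open
col 2: top cell = '.' → open
col 3: top cell = '.' → open
col 4: top cell = '.' → open
col 5: top cell = '.' → open
col 6: top cell = '.' → open

Answer: 0,1,2,3,4,5,6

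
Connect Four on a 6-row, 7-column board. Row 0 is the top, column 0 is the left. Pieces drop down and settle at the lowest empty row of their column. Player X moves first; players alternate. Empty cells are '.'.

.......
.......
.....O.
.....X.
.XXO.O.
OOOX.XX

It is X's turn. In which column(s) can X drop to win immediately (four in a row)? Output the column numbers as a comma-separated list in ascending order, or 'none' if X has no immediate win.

Answer: 4

Derivation:
col 0: drop X → no win
col 1: drop X → no win
col 2: drop X → no win
col 3: drop X → no win
col 4: drop X → WIN!
col 5: drop X → no win
col 6: drop X → no win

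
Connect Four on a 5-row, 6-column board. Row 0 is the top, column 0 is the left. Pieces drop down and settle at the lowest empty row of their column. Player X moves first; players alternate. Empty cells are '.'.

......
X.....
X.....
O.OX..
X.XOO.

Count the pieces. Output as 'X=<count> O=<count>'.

X=5 O=4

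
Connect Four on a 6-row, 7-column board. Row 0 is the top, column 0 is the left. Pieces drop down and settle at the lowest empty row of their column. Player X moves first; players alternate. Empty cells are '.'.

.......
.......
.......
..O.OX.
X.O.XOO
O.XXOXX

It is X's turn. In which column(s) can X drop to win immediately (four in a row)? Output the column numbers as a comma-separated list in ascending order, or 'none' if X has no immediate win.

col 0: drop X → no win
col 1: drop X → no win
col 2: drop X → no win
col 3: drop X → no win
col 4: drop X → no win
col 5: drop X → no win
col 6: drop X → no win

Answer: none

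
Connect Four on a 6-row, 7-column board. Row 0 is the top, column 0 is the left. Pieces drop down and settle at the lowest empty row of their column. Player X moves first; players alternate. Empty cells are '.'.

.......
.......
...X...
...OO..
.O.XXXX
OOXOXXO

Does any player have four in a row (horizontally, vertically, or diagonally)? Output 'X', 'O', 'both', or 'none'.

X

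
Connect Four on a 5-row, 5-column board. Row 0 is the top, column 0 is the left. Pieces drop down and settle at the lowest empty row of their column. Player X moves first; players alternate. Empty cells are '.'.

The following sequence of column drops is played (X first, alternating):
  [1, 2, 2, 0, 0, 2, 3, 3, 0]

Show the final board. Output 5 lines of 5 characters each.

Move 1: X drops in col 1, lands at row 4
Move 2: O drops in col 2, lands at row 4
Move 3: X drops in col 2, lands at row 3
Move 4: O drops in col 0, lands at row 4
Move 5: X drops in col 0, lands at row 3
Move 6: O drops in col 2, lands at row 2
Move 7: X drops in col 3, lands at row 4
Move 8: O drops in col 3, lands at row 3
Move 9: X drops in col 0, lands at row 2

Answer: .....
.....
X.O..
X.XO.
OXOX.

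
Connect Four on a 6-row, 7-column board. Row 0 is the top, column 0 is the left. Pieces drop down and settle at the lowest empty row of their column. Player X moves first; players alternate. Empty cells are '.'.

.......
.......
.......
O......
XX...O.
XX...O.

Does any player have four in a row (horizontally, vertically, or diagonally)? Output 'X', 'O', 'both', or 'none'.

none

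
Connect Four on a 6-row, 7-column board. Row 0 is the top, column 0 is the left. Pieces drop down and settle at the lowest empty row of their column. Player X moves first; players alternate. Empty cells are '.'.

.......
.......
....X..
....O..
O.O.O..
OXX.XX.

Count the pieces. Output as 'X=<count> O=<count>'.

X=5 O=5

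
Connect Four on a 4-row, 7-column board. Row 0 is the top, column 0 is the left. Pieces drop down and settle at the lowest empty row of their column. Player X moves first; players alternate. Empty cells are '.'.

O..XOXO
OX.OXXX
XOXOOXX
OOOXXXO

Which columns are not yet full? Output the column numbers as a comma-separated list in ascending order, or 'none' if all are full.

col 0: top cell = 'O' → FULL
col 1: top cell = '.' → open
col 2: top cell = '.' → open
col 3: top cell = 'X' → FULL
col 4: top cell = 'O' → FULL
col 5: top cell = 'X' → FULL
col 6: top cell = 'O' → FULL

Answer: 1,2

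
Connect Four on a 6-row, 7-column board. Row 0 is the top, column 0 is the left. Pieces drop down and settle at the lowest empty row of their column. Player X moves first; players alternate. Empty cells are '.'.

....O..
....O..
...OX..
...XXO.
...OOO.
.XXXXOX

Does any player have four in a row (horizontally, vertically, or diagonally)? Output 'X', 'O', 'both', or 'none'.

X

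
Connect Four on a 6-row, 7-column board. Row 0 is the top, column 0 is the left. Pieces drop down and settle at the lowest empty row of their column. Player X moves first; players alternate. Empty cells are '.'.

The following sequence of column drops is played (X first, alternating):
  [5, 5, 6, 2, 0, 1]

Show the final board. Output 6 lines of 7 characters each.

Move 1: X drops in col 5, lands at row 5
Move 2: O drops in col 5, lands at row 4
Move 3: X drops in col 6, lands at row 5
Move 4: O drops in col 2, lands at row 5
Move 5: X drops in col 0, lands at row 5
Move 6: O drops in col 1, lands at row 5

Answer: .......
.......
.......
.......
.....O.
XOO..XX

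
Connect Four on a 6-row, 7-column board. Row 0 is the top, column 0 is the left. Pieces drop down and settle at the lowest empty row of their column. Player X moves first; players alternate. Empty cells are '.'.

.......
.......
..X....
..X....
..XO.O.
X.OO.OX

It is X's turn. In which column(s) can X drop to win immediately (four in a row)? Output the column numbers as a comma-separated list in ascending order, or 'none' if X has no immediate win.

Answer: 2

Derivation:
col 0: drop X → no win
col 1: drop X → no win
col 2: drop X → WIN!
col 3: drop X → no win
col 4: drop X → no win
col 5: drop X → no win
col 6: drop X → no win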